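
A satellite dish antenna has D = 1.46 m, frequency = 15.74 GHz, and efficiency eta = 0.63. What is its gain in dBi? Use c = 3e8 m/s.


lambda = c/f = 3e8 / 1.574e+10 = 0.01905972 m
G = eta*(pi*D/lambda)^2 = 0.63*(pi*1.46/0.01905972)^2
G = 36484.8826 (linear)
G = 10*log10(36484.8826) = 45.6211 dBi

45.6211 dBi


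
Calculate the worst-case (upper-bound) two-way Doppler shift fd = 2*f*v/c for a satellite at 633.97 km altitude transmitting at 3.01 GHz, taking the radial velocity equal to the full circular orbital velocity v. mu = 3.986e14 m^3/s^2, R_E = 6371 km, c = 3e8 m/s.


r = 7.00497e+06 m
v = sqrt(mu/r) = 7543.3717 m/s (worst-case radial velocity)
f = 3.01 GHz = 3.01e+09 Hz
fd = 2*f*v/c = 2*3.01e+09*7543.3717/3.0e+08
fd = 151370.3252 Hz

151370.3252 Hz


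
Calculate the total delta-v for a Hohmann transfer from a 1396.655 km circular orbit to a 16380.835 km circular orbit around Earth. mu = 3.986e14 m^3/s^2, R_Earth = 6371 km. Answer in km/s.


r1 = 7767.6550 km = 7.767655e+06 m
r2 = 22751.8350 km = 2.2751835e+07 m
dv1 = sqrt(mu/r1)*(sqrt(2*r2/(r1+r2)) - 1) = 1583.5086 m/s
dv2 = sqrt(mu/r2)*(1 - sqrt(2*r1/(r1+r2))) = 1199.3376 m/s
total dv = |dv1| + |dv2| = 1583.5086 + 1199.3376 = 2782.8463 m/s = 2.7828 km/s

2.7828 km/s


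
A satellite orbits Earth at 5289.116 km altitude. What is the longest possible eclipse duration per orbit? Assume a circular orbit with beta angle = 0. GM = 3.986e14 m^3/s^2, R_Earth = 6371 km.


r = 11660.1160 km
T = 208.8403 min
Eclipse fraction = arcsin(R_E/r)/pi = arcsin(6371.0000/11660.1160)/pi
= arcsin(0.5463925)/pi = 0.1839993
Eclipse duration = 0.1839993 * 208.8403 = 38.4265 min

38.4265 minutes


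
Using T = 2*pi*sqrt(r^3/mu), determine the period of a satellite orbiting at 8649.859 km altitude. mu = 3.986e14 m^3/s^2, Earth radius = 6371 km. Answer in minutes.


r = 15020.8590 km = 1.5020859e+07 m
T = 2*pi*sqrt(r^3/mu) = 2*pi*sqrt(3.3890994e+21 / 3.986e14)
T = 18321.1772 s = 305.3530 min

305.3530 minutes


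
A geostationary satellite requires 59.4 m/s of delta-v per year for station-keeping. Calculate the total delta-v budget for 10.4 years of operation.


dV = rate * years = 59.4 * 10.4
dV = 617.7600 m/s

617.7600 m/s


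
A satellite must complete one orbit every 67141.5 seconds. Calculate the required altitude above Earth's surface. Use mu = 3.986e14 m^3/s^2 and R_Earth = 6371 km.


T = 67141.5 s
r = (mu*T^2/(4*pi^2))^(1/3) = (3.986e14 * 67141.5^2 / (4*pi^2))^(1/3)
r = 3.5704247e+07 m = 35704.2471 km
alt = r - R_E = 35704.2471 - 6371 = 29333.2471 km

29333.2471 km


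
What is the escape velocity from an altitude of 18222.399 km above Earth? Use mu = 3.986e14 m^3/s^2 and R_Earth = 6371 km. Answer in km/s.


r = 6371.0 + 18222.399 = 24593.3990 km = 2.4593399e+07 m
v_esc = sqrt(2*mu/r) = sqrt(2*3.986e14 / 2.4593399e+07)
v_esc = 5693.4350 m/s = 5.6934 km/s

5.6934 km/s


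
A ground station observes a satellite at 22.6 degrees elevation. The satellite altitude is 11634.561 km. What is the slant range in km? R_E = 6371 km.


h = 11634.561 km, el = 22.6 deg
d = -R_E*sin(el) + sqrt((R_E*sin(el))^2 + 2*R_E*h + h^2)
d = -6371.0000*sin(0.3944444) + sqrt((6371.0000*0.3842953)^2 + 2*6371.0000*11634.561 + 11634.561^2)
d = 14569.4388 km

14569.4388 km


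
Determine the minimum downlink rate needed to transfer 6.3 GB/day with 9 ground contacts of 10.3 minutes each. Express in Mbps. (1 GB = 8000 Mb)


total contact time = 9 * 10.3 * 60 = 5562.0000 s
data = 6.3 GB = 50400.0000 Mb
rate = 50400.0000 / 5562.0000 = 9.0615 Mbps

9.0615 Mbps


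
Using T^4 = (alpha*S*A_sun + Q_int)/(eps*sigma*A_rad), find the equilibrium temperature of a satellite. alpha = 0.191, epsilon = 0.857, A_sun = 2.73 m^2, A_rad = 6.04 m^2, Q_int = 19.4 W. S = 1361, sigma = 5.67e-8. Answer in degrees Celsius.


Numerator = alpha*S*A_sun + Q_int = 0.191*1361*2.73 + 19.4 = 729.0662 W
Denominator = eps*sigma*A_rad = 0.857*5.67e-8*6.04 = 2.9349508e-07 W/K^4
T^4 = 2.4840833e+09 K^4
T = 223.2500 K = -49.9000 C

-49.9000 degrees Celsius


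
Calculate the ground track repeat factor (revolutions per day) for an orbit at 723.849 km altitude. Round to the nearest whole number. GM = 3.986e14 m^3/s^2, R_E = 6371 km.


r = 7.094849e+06 m
T = 2*pi*sqrt(r^3/mu) = 5947.3837 s = 99.1231 min
revs/day = 1440 / 99.1231 = 14.5274
Rounded: 15 revolutions per day

15 revolutions per day


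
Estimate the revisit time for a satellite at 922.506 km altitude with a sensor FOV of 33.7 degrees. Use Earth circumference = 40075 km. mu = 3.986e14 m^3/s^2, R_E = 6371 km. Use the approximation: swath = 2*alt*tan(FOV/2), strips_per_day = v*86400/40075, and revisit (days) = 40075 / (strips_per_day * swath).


swath = 2*922.506*tan(0.294088) = 558.7993 km
v = sqrt(mu/r) = 7392.6556 m/s = 7.3927 km/s
strips/day = v*86400/40075 = 7.3927*86400/40075 = 15.9383
coverage/day = strips * swath = 15.9383 * 558.7993 = 8906.2835 km
revisit = 40075 / 8906.2835 = 4.4996 days

4.4996 days


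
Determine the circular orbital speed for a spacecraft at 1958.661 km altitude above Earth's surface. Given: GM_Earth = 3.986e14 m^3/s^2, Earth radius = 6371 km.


r = R_E + alt = 6371.0 + 1958.661 = 8329.6610 km = 8.329661e+06 m
v = sqrt(mu/r) = sqrt(3.986e14 / 8.329661e+06) = 6917.5926 m/s = 6.9176 km/s

6.9176 km/s


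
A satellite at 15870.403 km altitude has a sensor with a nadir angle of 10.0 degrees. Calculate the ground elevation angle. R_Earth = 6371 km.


r = R_E + alt = 22241.4030 km
Law of sines in the satellite / Earth-center / ground-point triangle:
  sin(nadir)/R_E = sin(90 + el)/r  =>  cos(el) = (r/R_E)*sin(nadir)
cos(el) = (22241.4030 / 6371.0000) * sin(10.0 deg) = 0.6062124
el = arccos(0.6062124) = 52.6839 deg
(Earth-central angle = 90 - nadir - el = 27.3161 deg)

52.6839 degrees


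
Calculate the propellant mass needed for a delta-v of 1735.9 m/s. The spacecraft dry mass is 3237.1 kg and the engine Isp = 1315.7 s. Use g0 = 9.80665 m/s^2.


ve = Isp * g0 = 1315.7 * 9.80665 = 12902.609405 m/s
mass ratio = exp(dv/ve) = exp(1735.9/12902.609405) = 1.14400891
m_prop = m_dry * (mr - 1) = 3237.1 * (1.14400891 - 1)
m_prop = 466.1712 kg

466.1712 kg


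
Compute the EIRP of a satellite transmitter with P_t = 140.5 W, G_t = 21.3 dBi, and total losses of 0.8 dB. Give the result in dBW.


Pt = 140.5 W = 21.4768 dBW
EIRP = Pt_dBW + Gt - losses = 21.4768 + 21.3 - 0.8 = 41.9768 dBW

41.9768 dBW


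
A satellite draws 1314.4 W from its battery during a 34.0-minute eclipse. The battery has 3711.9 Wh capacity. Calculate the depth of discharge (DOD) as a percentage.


E_used = P * t / 60 = 1314.4 * 34.0 / 60 = 744.8267 Wh
DOD = E_used / E_total * 100 = 744.8267 / 3711.9 * 100
DOD = 20.0659 %

20.0659 %


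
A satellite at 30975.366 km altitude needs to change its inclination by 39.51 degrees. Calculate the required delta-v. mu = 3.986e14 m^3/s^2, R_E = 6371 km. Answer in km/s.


r = 37346.3660 km = 3.7346366e+07 m
V = sqrt(mu/r) = 3266.9649 m/s
di = 39.51 deg = 0.6895796 rad
dV = 2*V*sin(di/2) = 2*3266.9649*sin(0.3447898)
dV = 2208.4608 m/s = 2.2085 km/s

2.2085 km/s


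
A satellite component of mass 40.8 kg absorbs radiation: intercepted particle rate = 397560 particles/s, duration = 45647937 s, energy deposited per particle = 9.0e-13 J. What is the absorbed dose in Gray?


Total energy deposited = rate * time * E_per
  = 397560 * 45647937 * 9.0e-13 = 16.3330 J
Dose = E_total / mass = 16.3330 / 40.8
Dose = 0.400319 Gy

0.4003 Gy


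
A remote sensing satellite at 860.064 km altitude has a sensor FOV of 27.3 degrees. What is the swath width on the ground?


FOV = 27.3 deg = 0.4764749 rad
swath = 2 * alt * tan(FOV/2) = 2 * 860.064 * tan(0.2382374)
swath = 2 * 860.064 * 0.2428494
swath = 417.7320 km

417.7320 km


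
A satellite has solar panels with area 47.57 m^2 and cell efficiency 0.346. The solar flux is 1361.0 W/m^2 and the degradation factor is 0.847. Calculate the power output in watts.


P = area * eta * S * degradation
P = 47.57 * 0.346 * 1361.0 * 0.847
P = 18973.6457 W

18973.6457 W


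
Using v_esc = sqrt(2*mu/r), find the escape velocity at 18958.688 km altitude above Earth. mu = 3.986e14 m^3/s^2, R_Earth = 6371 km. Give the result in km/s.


r = 6371.0 + 18958.688 = 25329.6880 km = 2.5329688e+07 m
v_esc = sqrt(2*mu/r) = sqrt(2*3.986e14 / 2.5329688e+07)
v_esc = 5610.0757 m/s = 5.6101 km/s

5.6101 km/s


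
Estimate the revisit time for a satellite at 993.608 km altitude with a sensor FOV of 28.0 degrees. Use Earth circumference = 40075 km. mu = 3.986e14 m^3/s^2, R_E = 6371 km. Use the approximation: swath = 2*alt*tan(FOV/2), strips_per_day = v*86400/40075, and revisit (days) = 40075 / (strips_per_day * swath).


swath = 2*993.608*tan(0.2443461) = 495.4686 km
v = sqrt(mu/r) = 7356.8827 m/s = 7.3569 km/s
strips/day = v*86400/40075 = 7.3569*86400/40075 = 15.8611
coverage/day = strips * swath = 15.8611 * 495.4686 = 7858.6903 km
revisit = 40075 / 7858.6903 = 5.0995 days

5.0995 days


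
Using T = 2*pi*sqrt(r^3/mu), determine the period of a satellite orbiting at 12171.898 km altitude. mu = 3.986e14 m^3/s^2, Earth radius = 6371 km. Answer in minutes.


r = 18542.8980 km = 1.8542898e+07 m
T = 2*pi*sqrt(r^3/mu) = 2*pi*sqrt(6.3757727e+21 / 3.986e14)
T = 25129.1405 s = 418.8190 min

418.8190 minutes


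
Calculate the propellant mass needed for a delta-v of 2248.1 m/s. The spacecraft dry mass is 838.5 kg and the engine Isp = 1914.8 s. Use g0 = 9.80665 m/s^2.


ve = Isp * g0 = 1914.8 * 9.80665 = 18777.773420 m/s
mass ratio = exp(dv/ve) = exp(2248.1/18777.773420) = 1.12718270
m_prop = m_dry * (mr - 1) = 838.5 * (1.12718270 - 1)
m_prop = 106.6427 kg

106.6427 kg


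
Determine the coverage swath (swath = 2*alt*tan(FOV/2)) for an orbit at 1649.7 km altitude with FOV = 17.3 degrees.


FOV = 17.3 deg = 0.301942 rad
swath = 2 * alt * tan(FOV/2) = 2 * 1649.7 * tan(0.150971)
swath = 2 * 1649.7 * 0.1521285
swath = 501.9329 km

501.9329 km


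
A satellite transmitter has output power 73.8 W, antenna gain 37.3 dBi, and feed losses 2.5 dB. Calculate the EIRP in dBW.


Pt = 73.8 W = 18.6806 dBW
EIRP = Pt_dBW + Gt - losses = 18.6806 + 37.3 - 2.5 = 53.4806 dBW

53.4806 dBW


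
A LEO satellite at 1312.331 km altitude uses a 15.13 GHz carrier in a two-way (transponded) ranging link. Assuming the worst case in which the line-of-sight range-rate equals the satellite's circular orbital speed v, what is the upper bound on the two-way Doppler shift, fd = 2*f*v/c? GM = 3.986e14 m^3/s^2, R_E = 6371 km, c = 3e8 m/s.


r = 7.683331e+06 m
v = sqrt(mu/r) = 7202.6759 m/s (worst-case radial velocity)
f = 15.13 GHz = 1.513e+10 Hz
fd = 2*f*v/c = 2*1.513e+10*7202.6759/3.0e+08
fd = 726509.9132 Hz

726509.9132 Hz


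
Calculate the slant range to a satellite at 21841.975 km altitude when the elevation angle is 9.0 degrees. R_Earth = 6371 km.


h = 21841.975 km, el = 9.0 deg
d = -R_E*sin(el) + sqrt((R_E*sin(el))^2 + 2*R_E*h + h^2)
d = -6371.0000*sin(0.1570796) + sqrt((6371.0000*0.1564345)^2 + 2*6371.0000*21841.975 + 21841.975^2)
d = 26505.6399 km

26505.6399 km


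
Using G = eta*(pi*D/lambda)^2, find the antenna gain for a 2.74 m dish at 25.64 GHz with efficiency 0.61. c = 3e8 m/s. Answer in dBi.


lambda = c/f = 3e8 / 2.564e+10 = 0.01170047 m
G = eta*(pi*D/lambda)^2 = 0.61*(pi*2.74/0.01170047)^2
G = 330159.8346 (linear)
G = 10*log10(330159.8346) = 55.1872 dBi

55.1872 dBi


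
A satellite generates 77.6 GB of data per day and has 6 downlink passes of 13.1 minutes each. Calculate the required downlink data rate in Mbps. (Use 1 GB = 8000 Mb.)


total contact time = 6 * 13.1 * 60 = 4716.0000 s
data = 77.6 GB = 620800.0000 Mb
rate = 620800.0000 / 4716.0000 = 131.6370 Mbps

131.6370 Mbps


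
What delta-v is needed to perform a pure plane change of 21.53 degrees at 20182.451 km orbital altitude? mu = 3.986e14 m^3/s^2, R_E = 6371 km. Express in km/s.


r = 26553.4510 km = 2.6553451e+07 m
V = sqrt(mu/r) = 3874.4331 m/s
di = 21.53 deg = 0.3757694 rad
dV = 2*V*sin(di/2) = 2*3874.4331*sin(0.1878847)
dV = 1447.3428 m/s = 1.4473 km/s

1.4473 km/s


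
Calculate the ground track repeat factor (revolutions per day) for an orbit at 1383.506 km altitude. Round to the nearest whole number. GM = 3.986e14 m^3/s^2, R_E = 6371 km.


r = 7.754506e+06 m
T = 2*pi*sqrt(r^3/mu) = 6795.8287 s = 113.2638 min
revs/day = 1440 / 113.2638 = 12.7137
Rounded: 13 revolutions per day

13 revolutions per day


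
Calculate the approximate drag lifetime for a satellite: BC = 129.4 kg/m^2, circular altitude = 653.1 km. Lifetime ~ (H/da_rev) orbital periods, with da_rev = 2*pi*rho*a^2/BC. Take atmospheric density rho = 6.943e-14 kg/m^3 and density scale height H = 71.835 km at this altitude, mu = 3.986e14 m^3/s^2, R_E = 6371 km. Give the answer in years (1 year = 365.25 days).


a = R_E + alt = 7024.1000 km = 7.0241e+06 m
da_rev = 2*pi*rho*a^2/BC = 2*pi*6.943e-14*(7.0241e+06)^2/129.4 = 0.166331356 m per revolution
N = H/da_rev = 71835.0000 m / 0.166331356 m = 431878.8807 revolutions
P = 2*pi*sqrt(a^3/mu) = 5858.6459 s
lifetime = N*P = 431878.8807 * 5858.6459 = 2.5302254e+09 s = 29285.0166 days
years = 29285.0166 / 365.25 = 80.1780 years

80.1780 years


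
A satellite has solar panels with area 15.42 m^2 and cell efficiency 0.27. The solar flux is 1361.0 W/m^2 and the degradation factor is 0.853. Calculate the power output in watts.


P = area * eta * S * degradation
P = 15.42 * 0.27 * 1361.0 * 0.853
P = 4833.4285 W

4833.4285 W


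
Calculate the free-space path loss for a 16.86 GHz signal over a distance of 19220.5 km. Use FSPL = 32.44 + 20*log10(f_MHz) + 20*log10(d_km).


f = 16.86 GHz = 16860.0000 MHz
d = 19220.5 km
FSPL = 32.44 + 20*log10(16860.0000) + 20*log10(19220.5)
FSPL = 32.44 + 84.5372 + 85.6753
FSPL = 202.6524 dB

202.6524 dB


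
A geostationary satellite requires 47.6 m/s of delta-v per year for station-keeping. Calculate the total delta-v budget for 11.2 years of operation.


dV = rate * years = 47.6 * 11.2
dV = 533.1200 m/s

533.1200 m/s


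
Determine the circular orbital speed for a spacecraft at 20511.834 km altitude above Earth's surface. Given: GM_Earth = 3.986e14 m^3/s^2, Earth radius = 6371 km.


r = R_E + alt = 6371.0 + 20511.834 = 26882.8340 km = 2.6882834e+07 m
v = sqrt(mu/r) = sqrt(3.986e14 / 2.6882834e+07) = 3850.6241 m/s = 3.8506 km/s

3.8506 km/s


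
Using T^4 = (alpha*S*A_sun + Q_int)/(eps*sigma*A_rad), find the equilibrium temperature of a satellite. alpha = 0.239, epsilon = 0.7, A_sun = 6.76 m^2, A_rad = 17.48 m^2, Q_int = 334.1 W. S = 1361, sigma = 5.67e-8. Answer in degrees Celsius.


Numerator = alpha*S*A_sun + Q_int = 0.239*1361*6.76 + 334.1 = 2532.9860 W
Denominator = eps*sigma*A_rad = 0.7*5.67e-8*17.48 = 6.937812e-07 W/K^4
T^4 = 3.6509869e+09 K^4
T = 245.8117 K = -27.3383 C

-27.3383 degrees Celsius


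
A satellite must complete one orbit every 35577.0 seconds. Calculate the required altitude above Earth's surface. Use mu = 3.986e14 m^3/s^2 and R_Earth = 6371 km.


T = 35577.0 s
r = (mu*T^2/(4*pi^2))^(1/3) = (3.986e14 * 35577.0^2 / (4*pi^2))^(1/3)
r = 2.3379689e+07 m = 23379.6893 km
alt = r - R_E = 23379.6893 - 6371 = 17008.6893 km

17008.6893 km


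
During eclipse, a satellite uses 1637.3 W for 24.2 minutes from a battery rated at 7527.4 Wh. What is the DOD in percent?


E_used = P * t / 60 = 1637.3 * 24.2 / 60 = 660.3777 Wh
DOD = E_used / E_total * 100 = 660.3777 / 7527.4 * 100
DOD = 8.7730 %

8.7730 %


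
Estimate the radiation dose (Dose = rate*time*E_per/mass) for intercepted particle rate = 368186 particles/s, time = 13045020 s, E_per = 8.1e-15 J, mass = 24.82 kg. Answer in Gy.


Total energy deposited = rate * time * E_per
  = 368186 * 13045020 * 8.1e-15 = 0.03890425 J
Dose = E_total / mass = 0.03890425 / 24.82
Dose = 0.001567456 Gy

0.0016 Gy


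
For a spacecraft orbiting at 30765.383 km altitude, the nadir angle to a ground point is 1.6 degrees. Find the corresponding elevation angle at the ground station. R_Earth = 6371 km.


r = R_E + alt = 37136.3830 km
Law of sines in the satellite / Earth-center / ground-point triangle:
  sin(nadir)/R_E = sin(90 + el)/r  =>  cos(el) = (r/R_E)*sin(nadir)
cos(el) = (37136.3830 / 6371.0000) * sin(1.6 deg) = 0.1627545
el = arccos(0.1627545) = 80.6332 deg
(Earth-central angle = 90 - nadir - el = 7.7668 deg)

80.6332 degrees


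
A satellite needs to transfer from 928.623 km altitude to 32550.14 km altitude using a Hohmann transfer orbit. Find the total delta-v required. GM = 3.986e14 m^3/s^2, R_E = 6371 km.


r1 = 7299.6230 km = 7.299623e+06 m
r2 = 38921.1400 km = 3.892114e+07 m
dv1 = sqrt(mu/r1)*(sqrt(2*r2/(r1+r2)) - 1) = 2200.2006 m/s
dv2 = sqrt(mu/r2)*(1 - sqrt(2*r1/(r1+r2))) = 1401.6407 m/s
total dv = |dv1| + |dv2| = 2200.2006 + 1401.6407 = 3601.8413 m/s = 3.6018 km/s

3.6018 km/s


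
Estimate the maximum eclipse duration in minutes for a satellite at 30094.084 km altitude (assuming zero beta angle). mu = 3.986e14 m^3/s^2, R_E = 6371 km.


r = 36465.0840 km
T = 1154.9835 min
Eclipse fraction = arcsin(R_E/r)/pi = arcsin(6371.0000/36465.0840)/pi
= arcsin(0.1747151)/pi = 0.05590043
Eclipse duration = 0.05590043 * 1154.9835 = 64.5641 min

64.5641 minutes


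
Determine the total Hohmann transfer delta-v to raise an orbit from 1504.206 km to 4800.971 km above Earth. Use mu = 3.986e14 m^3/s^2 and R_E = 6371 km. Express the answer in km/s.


r1 = 7875.2060 km = 7.875206e+06 m
r2 = 11171.9710 km = 1.1171971e+07 m
dv1 = sqrt(mu/r1)*(sqrt(2*r2/(r1+r2)) - 1) = 591.1354 m/s
dv2 = sqrt(mu/r2)*(1 - sqrt(2*r1/(r1+r2))) = 541.4717 m/s
total dv = |dv1| + |dv2| = 591.1354 + 541.4717 = 1132.6072 m/s = 1.1326 km/s

1.1326 km/s


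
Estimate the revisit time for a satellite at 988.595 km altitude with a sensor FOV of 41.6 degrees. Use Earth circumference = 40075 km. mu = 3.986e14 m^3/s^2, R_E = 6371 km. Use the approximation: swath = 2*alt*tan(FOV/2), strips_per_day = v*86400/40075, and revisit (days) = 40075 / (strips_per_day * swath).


swath = 2*988.595*tan(0.3630285) = 751.0640 km
v = sqrt(mu/r) = 7359.3878 m/s = 7.3594 km/s
strips/day = v*86400/40075 = 7.3594*86400/40075 = 15.8665
coverage/day = strips * swath = 15.8665 * 751.0640 = 11916.7783 km
revisit = 40075 / 11916.7783 = 3.3629 days

3.3629 days


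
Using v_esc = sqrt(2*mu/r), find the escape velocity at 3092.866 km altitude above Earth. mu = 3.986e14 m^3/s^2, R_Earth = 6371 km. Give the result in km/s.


r = 6371.0 + 3092.866 = 9463.8660 km = 9.463866e+06 m
v_esc = sqrt(2*mu/r) = sqrt(2*3.986e14 / 9.463866e+06)
v_esc = 9178.0275 m/s = 9.1780 km/s

9.1780 km/s


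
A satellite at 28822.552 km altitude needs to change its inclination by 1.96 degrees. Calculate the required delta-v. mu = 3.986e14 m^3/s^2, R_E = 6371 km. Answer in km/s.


r = 35193.5520 km = 3.5193552e+07 m
V = sqrt(mu/r) = 3365.4031 m/s
di = 1.96 deg = 0.03420845 rad
dV = 2*V*sin(di/2) = 2*3365.4031*sin(0.01710423)
dV = 115.1196 m/s = 0.1151196 km/s

0.1151 km/s


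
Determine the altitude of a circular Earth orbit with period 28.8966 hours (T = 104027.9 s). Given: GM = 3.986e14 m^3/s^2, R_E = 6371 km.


T = 104027.9 s
r = (mu*T^2/(4*pi^2))^(1/3) = (3.986e14 * 104027.9^2 / (4*pi^2))^(1/3)
r = 4.7807101e+07 m = 47807.1008 km
alt = r - R_E = 47807.1008 - 6371 = 41436.1008 km

41436.1008 km


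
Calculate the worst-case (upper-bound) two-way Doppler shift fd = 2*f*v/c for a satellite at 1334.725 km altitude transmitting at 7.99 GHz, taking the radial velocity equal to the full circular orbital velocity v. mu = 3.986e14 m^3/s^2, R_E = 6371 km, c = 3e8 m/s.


r = 7.705725e+06 m
v = sqrt(mu/r) = 7192.2023 m/s (worst-case radial velocity)
f = 7.99 GHz = 7.99e+09 Hz
fd = 2*f*v/c = 2*7.99e+09*7192.2023/3.0e+08
fd = 383104.6422 Hz

383104.6422 Hz


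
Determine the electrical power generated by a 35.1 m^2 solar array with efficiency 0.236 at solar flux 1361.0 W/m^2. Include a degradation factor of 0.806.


P = area * eta * S * degradation
P = 35.1 * 0.236 * 1361.0 * 0.806
P = 9086.8276 W

9086.8276 W


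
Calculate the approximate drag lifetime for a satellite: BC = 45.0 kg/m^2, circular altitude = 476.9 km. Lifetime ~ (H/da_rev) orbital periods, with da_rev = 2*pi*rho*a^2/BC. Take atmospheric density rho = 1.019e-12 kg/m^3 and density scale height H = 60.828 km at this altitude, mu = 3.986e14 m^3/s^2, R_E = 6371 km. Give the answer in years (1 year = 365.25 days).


a = R_E + alt = 6847.9000 km = 6.8479e+06 m
da_rev = 2*pi*rho*a^2/BC = 2*pi*1.019e-12*(6.8479e+06)^2/45.0 = 6.672005 m per revolution
N = H/da_rev = 60828.0000 m / 6.672005 m = 9116.8997 revolutions
P = 2*pi*sqrt(a^3/mu) = 5639.5875 s
lifetime = N*P = 9116.8997 * 5639.5875 = 5.1415553e+07 s = 595.0874 days
years = 595.0874 / 365.25 = 1.6293 years

1.6293 years


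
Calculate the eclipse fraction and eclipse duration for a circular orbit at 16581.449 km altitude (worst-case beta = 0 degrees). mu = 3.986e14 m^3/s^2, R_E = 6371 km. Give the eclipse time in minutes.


r = 22952.4490 km
T = 576.7711 min
Eclipse fraction = arcsin(R_E/r)/pi = arcsin(6371.0000/22952.4490)/pi
= arcsin(0.2775739)/pi = 0.08953033
Eclipse duration = 0.08953033 * 576.7711 = 51.6385 min

51.6385 minutes


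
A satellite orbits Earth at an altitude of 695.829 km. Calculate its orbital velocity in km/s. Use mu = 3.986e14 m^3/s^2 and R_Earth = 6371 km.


r = R_E + alt = 6371.0 + 695.829 = 7066.8290 km = 7.066829e+06 m
v = sqrt(mu/r) = sqrt(3.986e14 / 7.066829e+06) = 7510.2839 m/s = 7.5103 km/s

7.5103 km/s


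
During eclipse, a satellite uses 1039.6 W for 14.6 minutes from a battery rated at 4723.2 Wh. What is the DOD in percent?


E_used = P * t / 60 = 1039.6 * 14.6 / 60 = 252.9693 Wh
DOD = E_used / E_total * 100 = 252.9693 / 4723.2 * 100
DOD = 5.3559 %

5.3559 %


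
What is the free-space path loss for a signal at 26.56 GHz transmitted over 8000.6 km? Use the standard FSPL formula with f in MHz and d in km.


f = 26.56 GHz = 26560.0000 MHz
d = 8000.6 km
FSPL = 32.44 + 20*log10(26560.0000) + 20*log10(8000.6)
FSPL = 32.44 + 88.4846 + 78.0625
FSPL = 198.9870 dB

198.9870 dB


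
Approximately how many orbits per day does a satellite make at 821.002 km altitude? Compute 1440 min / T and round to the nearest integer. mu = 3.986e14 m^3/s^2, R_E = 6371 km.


r = 7.192002e+06 m
T = 2*pi*sqrt(r^3/mu) = 6069.9613 s = 101.1660 min
revs/day = 1440 / 101.1660 = 14.2340
Rounded: 14 revolutions per day

14 revolutions per day


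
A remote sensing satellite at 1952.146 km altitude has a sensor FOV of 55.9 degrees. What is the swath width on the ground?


FOV = 55.9 deg = 0.9756391 rad
swath = 2 * alt * tan(FOV/2) = 2 * 1952.146 * tan(0.4878195)
swath = 2 * 1952.146 * 0.5305906
swath = 2071.5805 km

2071.5805 km


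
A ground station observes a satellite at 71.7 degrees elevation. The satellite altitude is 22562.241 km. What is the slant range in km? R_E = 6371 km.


h = 22562.241 km, el = 71.7 deg
d = -R_E*sin(el) + sqrt((R_E*sin(el))^2 + 2*R_E*h + h^2)
d = -6371.0000*sin(1.2514) + sqrt((6371.0000*0.9494255)^2 + 2*6371.0000*22562.241 + 22562.241^2)
d = 22815.2130 km

22815.2130 km


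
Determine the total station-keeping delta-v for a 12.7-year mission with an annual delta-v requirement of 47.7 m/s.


dV = rate * years = 47.7 * 12.7
dV = 605.7900 m/s

605.7900 m/s


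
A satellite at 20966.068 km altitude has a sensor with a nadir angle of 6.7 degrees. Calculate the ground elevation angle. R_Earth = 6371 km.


r = R_E + alt = 27337.0680 km
Law of sines in the satellite / Earth-center / ground-point triangle:
  sin(nadir)/R_E = sin(90 + el)/r  =>  cos(el) = (r/R_E)*sin(nadir)
cos(el) = (27337.0680 / 6371.0000) * sin(6.7 deg) = 0.5006178
el = arccos(0.5006178) = 59.9591 deg
(Earth-central angle = 90 - nadir - el = 23.3409 deg)

59.9591 degrees


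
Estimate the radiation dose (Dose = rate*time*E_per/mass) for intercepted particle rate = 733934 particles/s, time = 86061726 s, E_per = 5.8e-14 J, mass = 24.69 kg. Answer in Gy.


Total energy deposited = rate * time * E_per
  = 733934 * 86061726 * 5.8e-14 = 3.6635 J
Dose = E_total / mass = 3.6635 / 24.69
Dose = 0.1483795 Gy

0.1484 Gy


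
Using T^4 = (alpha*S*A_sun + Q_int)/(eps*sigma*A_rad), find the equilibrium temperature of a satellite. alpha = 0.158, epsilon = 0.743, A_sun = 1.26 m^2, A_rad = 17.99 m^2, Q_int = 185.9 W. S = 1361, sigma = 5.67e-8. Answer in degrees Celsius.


Numerator = alpha*S*A_sun + Q_int = 0.158*1361*1.26 + 185.9 = 456.8479 W
Denominator = eps*sigma*A_rad = 0.743*5.67e-8*17.99 = 7.5788452e-07 W/K^4
T^4 = 6.0279352e+08 K^4
T = 156.6903 K = -116.4597 C

-116.4597 degrees Celsius


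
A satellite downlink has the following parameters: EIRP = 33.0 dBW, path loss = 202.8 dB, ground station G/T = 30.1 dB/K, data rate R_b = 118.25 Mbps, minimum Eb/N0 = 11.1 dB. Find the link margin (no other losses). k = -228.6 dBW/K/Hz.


C/N0 = EIRP - FSPL + G/T - k = 33.0 - 202.8 + 30.1 - (-228.6)
C/N0 = 88.9000 dB-Hz
R_b = 118.25 Mbps = 1.1825e+08 bps -> 10*log10(R_b) = 80.7280 dB-Hz
Eb/N0 = C/N0 - 10*log10(R_b) = 88.9000 - 80.7280 = 8.1720 dB
Margin = Eb/N0 - Eb/N0_req = 8.1720 - 11.1 = -2.9280 dB (negative margin: link does not close)

-2.9280 dB


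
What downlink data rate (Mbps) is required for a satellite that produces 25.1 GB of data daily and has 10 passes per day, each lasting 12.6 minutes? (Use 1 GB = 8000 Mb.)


total contact time = 10 * 12.6 * 60 = 7560.0000 s
data = 25.1 GB = 200800.0000 Mb
rate = 200800.0000 / 7560.0000 = 26.5608 Mbps

26.5608 Mbps


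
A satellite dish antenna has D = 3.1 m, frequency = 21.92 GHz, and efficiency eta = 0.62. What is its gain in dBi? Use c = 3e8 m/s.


lambda = c/f = 3e8 / 2.192e+10 = 0.01368613 m
G = eta*(pi*D/lambda)^2 = 0.62*(pi*3.1/0.01368613)^2
G = 313944.8858 (linear)
G = 10*log10(313944.8858) = 54.9685 dBi

54.9685 dBi


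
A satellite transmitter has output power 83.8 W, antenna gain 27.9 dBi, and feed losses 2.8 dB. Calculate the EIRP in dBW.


Pt = 83.8 W = 19.2324 dBW
EIRP = Pt_dBW + Gt - losses = 19.2324 + 27.9 - 2.8 = 44.3324 dBW

44.3324 dBW


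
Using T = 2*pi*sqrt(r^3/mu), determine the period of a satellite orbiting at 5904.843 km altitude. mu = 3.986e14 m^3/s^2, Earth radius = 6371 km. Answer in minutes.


r = 12275.8430 km = 1.2275843e+07 m
T = 2*pi*sqrt(r^3/mu) = 2*pi*sqrt(1.8499244e+21 / 3.986e14)
T = 13535.9334 s = 225.5989 min

225.5989 minutes


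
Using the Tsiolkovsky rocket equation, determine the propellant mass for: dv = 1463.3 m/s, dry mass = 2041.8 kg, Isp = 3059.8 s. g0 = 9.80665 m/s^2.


ve = Isp * g0 = 3059.8 * 9.80665 = 30006.387670 m/s
mass ratio = exp(dv/ve) = exp(1463.3/30006.387670) = 1.04997493
m_prop = m_dry * (mr - 1) = 2041.8 * (1.04997493 - 1)
m_prop = 102.0388 kg

102.0388 kg


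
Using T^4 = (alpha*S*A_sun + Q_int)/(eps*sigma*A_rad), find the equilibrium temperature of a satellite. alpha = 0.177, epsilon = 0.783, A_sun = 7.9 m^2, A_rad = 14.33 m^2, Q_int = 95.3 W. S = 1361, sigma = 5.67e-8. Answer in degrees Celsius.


Numerator = alpha*S*A_sun + Q_int = 0.177*1361*7.9 + 95.3 = 1998.3863 W
Denominator = eps*sigma*A_rad = 0.783*5.67e-8*14.33 = 6.3619611e-07 W/K^4
T^4 = 3.1411482e+09 K^4
T = 236.7403 K = -36.4097 C

-36.4097 degrees Celsius


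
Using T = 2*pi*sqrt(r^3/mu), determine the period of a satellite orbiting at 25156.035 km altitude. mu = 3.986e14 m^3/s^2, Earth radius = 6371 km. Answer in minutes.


r = 31527.0350 km = 3.1527035e+07 m
T = 2*pi*sqrt(r^3/mu) = 2*pi*sqrt(3.1336421e+22 / 3.986e14)
T = 55710.3535 s = 928.5059 min

928.5059 minutes


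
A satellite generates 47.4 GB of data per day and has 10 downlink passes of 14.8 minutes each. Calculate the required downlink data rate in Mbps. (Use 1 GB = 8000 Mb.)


total contact time = 10 * 14.8 * 60 = 8880.0000 s
data = 47.4 GB = 379200.0000 Mb
rate = 379200.0000 / 8880.0000 = 42.7027 Mbps

42.7027 Mbps


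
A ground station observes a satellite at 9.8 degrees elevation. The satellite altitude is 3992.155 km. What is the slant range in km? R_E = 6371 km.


h = 3992.155 km, el = 9.8 deg
d = -R_E*sin(el) + sqrt((R_E*sin(el))^2 + 2*R_E*h + h^2)
d = -6371.0000*sin(0.1710423) + sqrt((6371.0000*0.1702095)^2 + 2*6371.0000*3992.155 + 3992.155^2)
d = 7160.6710 km

7160.6710 km


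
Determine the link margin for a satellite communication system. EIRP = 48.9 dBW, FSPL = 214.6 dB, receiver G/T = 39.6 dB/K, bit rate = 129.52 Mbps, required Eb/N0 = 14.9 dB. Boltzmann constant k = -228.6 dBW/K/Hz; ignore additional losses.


C/N0 = EIRP - FSPL + G/T - k = 48.9 - 214.6 + 39.6 - (-228.6)
C/N0 = 102.5000 dB-Hz
R_b = 129.52 Mbps = 1.2952e+08 bps -> 10*log10(R_b) = 81.1234 dB-Hz
Eb/N0 = C/N0 - 10*log10(R_b) = 102.5000 - 81.1234 = 21.3766 dB
Margin = Eb/N0 - Eb/N0_req = 21.3766 - 14.9 = 6.4766 dB (link closes)

6.4766 dB


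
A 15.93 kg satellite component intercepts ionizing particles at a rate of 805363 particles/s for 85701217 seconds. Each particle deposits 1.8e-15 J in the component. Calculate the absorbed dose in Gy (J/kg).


Total energy deposited = rate * time * E_per
  = 805363 * 85701217 * 1.8e-15 = 0.1242371 J
Dose = E_total / mass = 0.1242371 / 15.93
Dose = 0.007798937 Gy

0.0078 Gy


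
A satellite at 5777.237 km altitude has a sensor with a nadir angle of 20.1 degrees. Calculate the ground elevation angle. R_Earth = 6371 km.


r = R_E + alt = 12148.2370 km
Law of sines in the satellite / Earth-center / ground-point triangle:
  sin(nadir)/R_E = sin(90 + el)/r  =>  cos(el) = (r/R_E)*sin(nadir)
cos(el) = (12148.2370 / 6371.0000) * sin(20.1 deg) = 0.6552911
el = arccos(0.6552911) = 49.0583 deg
(Earth-central angle = 90 - nadir - el = 20.8417 deg)

49.0583 degrees


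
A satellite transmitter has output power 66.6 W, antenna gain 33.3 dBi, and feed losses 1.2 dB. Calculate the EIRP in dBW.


Pt = 66.6 W = 18.2347 dBW
EIRP = Pt_dBW + Gt - losses = 18.2347 + 33.3 - 1.2 = 50.3347 dBW

50.3347 dBW


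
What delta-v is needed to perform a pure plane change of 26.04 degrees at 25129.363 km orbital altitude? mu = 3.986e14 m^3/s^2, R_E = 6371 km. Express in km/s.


r = 31500.3630 km = 3.1500363e+07 m
V = sqrt(mu/r) = 3557.2212 m/s
di = 26.04 deg = 0.4544837 rad
dV = 2*V*sin(di/2) = 2*3557.2212*sin(0.2272419)
dV = 1602.8210 m/s = 1.6028 km/s

1.6028 km/s


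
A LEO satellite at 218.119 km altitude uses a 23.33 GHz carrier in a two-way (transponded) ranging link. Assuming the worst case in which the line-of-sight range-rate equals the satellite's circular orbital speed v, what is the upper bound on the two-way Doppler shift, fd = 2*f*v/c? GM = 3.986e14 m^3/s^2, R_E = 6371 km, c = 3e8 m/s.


r = 6.589119e+06 m
v = sqrt(mu/r) = 7777.7678 m/s (worst-case radial velocity)
f = 23.33 GHz = 2.333e+10 Hz
fd = 2*f*v/c = 2*2.333e+10*7777.7678/3.0e+08
fd = 1.2097021e+06 Hz

1.2097e+06 Hz


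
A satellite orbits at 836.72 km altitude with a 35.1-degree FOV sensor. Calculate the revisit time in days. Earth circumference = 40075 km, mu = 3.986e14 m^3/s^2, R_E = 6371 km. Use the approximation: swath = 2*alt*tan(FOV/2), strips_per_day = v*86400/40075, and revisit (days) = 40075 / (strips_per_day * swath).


swath = 2*836.72*tan(0.3063053) = 529.2396 km
v = sqrt(mu/r) = 7436.5190 m/s = 7.4365 km/s
strips/day = v*86400/40075 = 7.4365*86400/40075 = 16.0328
coverage/day = strips * swath = 16.0328 * 529.2396 = 8485.2027 km
revisit = 40075 / 8485.2027 = 4.7229 days

4.7229 days


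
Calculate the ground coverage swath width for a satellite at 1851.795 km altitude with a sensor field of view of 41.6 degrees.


FOV = 41.6 deg = 0.726057 rad
swath = 2 * alt * tan(FOV/2) = 2 * 1851.795 * tan(0.3630285)
swath = 2 * 1851.795 * 0.3798644
swath = 1406.8619 km

1406.8619 km


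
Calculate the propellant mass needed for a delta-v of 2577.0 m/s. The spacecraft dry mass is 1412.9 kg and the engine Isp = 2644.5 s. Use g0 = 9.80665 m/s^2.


ve = Isp * g0 = 2644.5 * 9.80665 = 25933.685925 m/s
mass ratio = exp(dv/ve) = exp(2577.0/25933.685925) = 1.10447359
m_prop = m_dry * (mr - 1) = 1412.9 * (1.10447359 - 1)
m_prop = 147.6107 kg

147.6107 kg


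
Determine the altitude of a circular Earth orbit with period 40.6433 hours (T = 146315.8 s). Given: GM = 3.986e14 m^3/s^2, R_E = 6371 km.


T = 146315.8 s
r = (mu*T^2/(4*pi^2))^(1/3) = (3.986e14 * 146315.8^2 / (4*pi^2))^(1/3)
r = 6.0014105e+07 m = 60014.1054 km
alt = r - R_E = 60014.1054 - 6371 = 53643.1054 km

53643.1054 km


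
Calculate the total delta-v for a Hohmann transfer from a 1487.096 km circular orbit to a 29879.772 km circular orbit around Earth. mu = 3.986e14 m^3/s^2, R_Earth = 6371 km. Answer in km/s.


r1 = 7858.0960 km = 7.858096e+06 m
r2 = 36250.7720 km = 3.6250772e+07 m
dv1 = sqrt(mu/r1)*(sqrt(2*r2/(r1+r2)) - 1) = 2008.9172 m/s
dv2 = sqrt(mu/r2)*(1 - sqrt(2*r1/(r1+r2))) = 1336.6241 m/s
total dv = |dv1| + |dv2| = 2008.9172 + 1336.6241 = 3345.5413 m/s = 3.3455 km/s

3.3455 km/s


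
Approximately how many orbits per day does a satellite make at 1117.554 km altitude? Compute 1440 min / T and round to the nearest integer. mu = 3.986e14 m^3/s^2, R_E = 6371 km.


r = 7.488554e+06 m
T = 2*pi*sqrt(r^3/mu) = 6449.2345 s = 107.4872 min
revs/day = 1440 / 107.4872 = 13.3969
Rounded: 13 revolutions per day

13 revolutions per day


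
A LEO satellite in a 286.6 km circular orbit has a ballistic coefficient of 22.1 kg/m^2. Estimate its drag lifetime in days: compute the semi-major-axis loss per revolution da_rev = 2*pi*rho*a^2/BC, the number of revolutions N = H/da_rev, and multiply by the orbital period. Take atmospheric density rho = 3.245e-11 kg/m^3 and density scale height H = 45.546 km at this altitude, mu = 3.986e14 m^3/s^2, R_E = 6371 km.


a = R_E + alt = 6657.6000 km = 6.6576e+06 m
da_rev = 2*pi*rho*a^2/BC = 2*pi*3.245e-11*(6.6576e+06)^2/22.1 = 408.919379 m per revolution
N = H/da_rev = 45546.0000 m / 408.919379 m = 111.3814 revolutions
P = 2*pi*sqrt(a^3/mu) = 5406.1460 s
lifetime = N*P = 111.3814 * 5406.1460 = 602143.9372 s = 6.9693 days

6.9693 days


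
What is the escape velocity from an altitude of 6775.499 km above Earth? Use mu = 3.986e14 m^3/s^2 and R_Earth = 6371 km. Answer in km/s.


r = 6371.0 + 6775.499 = 13146.4990 km = 1.3146499e+07 m
v_esc = sqrt(2*mu/r) = sqrt(2*3.986e14 / 1.3146499e+07)
v_esc = 7787.1509 m/s = 7.7872 km/s

7.7872 km/s


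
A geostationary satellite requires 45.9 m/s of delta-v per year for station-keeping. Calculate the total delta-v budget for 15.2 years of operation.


dV = rate * years = 45.9 * 15.2
dV = 697.6800 m/s

697.6800 m/s


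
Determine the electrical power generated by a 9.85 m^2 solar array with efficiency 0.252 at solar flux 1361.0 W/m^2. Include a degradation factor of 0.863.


P = area * eta * S * degradation
P = 9.85 * 0.252 * 1361.0 * 0.863
P = 2915.4506 W

2915.4506 W


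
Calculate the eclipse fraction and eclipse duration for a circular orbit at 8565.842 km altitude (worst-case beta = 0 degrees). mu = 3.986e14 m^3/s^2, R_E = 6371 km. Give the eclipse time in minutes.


r = 14936.8420 km
T = 302.7946 min
Eclipse fraction = arcsin(R_E/r)/pi = arcsin(6371.0000/14936.8420)/pi
= arcsin(0.4265292)/pi = 0.1402639
Eclipse duration = 0.1402639 * 302.7946 = 42.4711 min

42.4711 minutes


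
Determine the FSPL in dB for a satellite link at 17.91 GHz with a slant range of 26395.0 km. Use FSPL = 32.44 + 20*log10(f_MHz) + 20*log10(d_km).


f = 17.91 GHz = 17910.0000 MHz
d = 26395.0 km
FSPL = 32.44 + 20*log10(17910.0000) + 20*log10(26395.0)
FSPL = 32.44 + 85.0619 + 88.4304
FSPL = 205.9323 dB

205.9323 dB


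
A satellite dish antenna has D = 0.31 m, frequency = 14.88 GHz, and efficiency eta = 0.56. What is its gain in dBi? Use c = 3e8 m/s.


lambda = c/f = 3e8 / 1.488e+10 = 0.02016129 m
G = eta*(pi*D/lambda)^2 = 0.56*(pi*0.31/0.02016129)^2
G = 1306.6959 (linear)
G = 10*log10(1306.6959) = 31.1617 dBi

31.1617 dBi


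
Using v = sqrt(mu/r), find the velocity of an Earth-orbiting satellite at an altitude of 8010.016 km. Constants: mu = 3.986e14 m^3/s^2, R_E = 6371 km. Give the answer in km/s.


r = R_E + alt = 6371.0 + 8010.016 = 14381.0160 km = 1.4381016e+07 m
v = sqrt(mu/r) = sqrt(3.986e14 / 1.4381016e+07) = 5264.7028 m/s = 5.2647 km/s

5.2647 km/s


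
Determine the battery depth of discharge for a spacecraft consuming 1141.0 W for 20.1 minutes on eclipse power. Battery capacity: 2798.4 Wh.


E_used = P * t / 60 = 1141.0 * 20.1 / 60 = 382.2350 Wh
DOD = E_used / E_total * 100 = 382.2350 / 2798.4 * 100
DOD = 13.6591 %

13.6591 %


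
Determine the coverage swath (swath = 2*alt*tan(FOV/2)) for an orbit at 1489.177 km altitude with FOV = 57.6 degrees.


FOV = 57.6 deg = 1.0053 rad
swath = 2 * alt * tan(FOV/2) = 2 * 1489.177 * tan(0.5026548)
swath = 2 * 1489.177 * 0.5497547
swath = 1637.3640 km

1637.3640 km


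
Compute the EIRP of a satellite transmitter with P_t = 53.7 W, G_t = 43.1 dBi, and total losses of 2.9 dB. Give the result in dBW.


Pt = 53.7 W = 17.2997 dBW
EIRP = Pt_dBW + Gt - losses = 17.2997 + 43.1 - 2.9 = 57.4997 dBW

57.4997 dBW


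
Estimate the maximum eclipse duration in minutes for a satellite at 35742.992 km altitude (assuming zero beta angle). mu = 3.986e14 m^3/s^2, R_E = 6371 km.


r = 42113.9920 km
T = 1433.5062 min
Eclipse fraction = arcsin(R_E/r)/pi = arcsin(6371.0000/42113.9920)/pi
= arcsin(0.1512799)/pi = 0.04833947
Eclipse duration = 0.04833947 * 1433.5062 = 69.2949 min

69.2949 minutes


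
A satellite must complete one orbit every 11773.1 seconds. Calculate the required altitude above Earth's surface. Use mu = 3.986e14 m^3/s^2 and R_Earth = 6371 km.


T = 11773.1 s
r = (mu*T^2/(4*pi^2))^(1/3) = (3.986e14 * 11773.1^2 / (4*pi^2))^(1/3)
r = 1.118544e+07 m = 11185.4400 km
alt = r - R_E = 11185.4400 - 6371 = 4814.4400 km

4814.4400 km


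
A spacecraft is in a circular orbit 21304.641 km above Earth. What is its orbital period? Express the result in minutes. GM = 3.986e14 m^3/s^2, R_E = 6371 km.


r = 27675.6410 km = 2.7675641e+07 m
T = 2*pi*sqrt(r^3/mu) = 2*pi*sqrt(2.1197911e+22 / 3.986e14)
T = 45820.2816 s = 763.6714 min

763.6714 minutes


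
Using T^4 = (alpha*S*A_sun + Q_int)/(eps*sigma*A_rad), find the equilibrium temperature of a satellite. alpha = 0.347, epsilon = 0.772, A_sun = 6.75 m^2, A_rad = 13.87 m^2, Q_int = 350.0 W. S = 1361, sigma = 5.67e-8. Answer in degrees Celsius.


Numerator = alpha*S*A_sun + Q_int = 0.347*1361*6.75 + 350.0 = 3537.8022 W
Denominator = eps*sigma*A_rad = 0.772*5.67e-8*13.87 = 6.0712319e-07 W/K^4
T^4 = 5.8271572e+09 K^4
T = 276.2894 K = 3.1394 C

3.1394 degrees Celsius


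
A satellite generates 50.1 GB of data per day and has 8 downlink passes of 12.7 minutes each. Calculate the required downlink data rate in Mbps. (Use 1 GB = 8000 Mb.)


total contact time = 8 * 12.7 * 60 = 6096.0000 s
data = 50.1 GB = 400800.0000 Mb
rate = 400800.0000 / 6096.0000 = 65.7480 Mbps

65.7480 Mbps


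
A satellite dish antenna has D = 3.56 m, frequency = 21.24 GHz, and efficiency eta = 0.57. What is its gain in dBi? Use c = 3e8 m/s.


lambda = c/f = 3e8 / 2.124e+10 = 0.01412429 m
G = eta*(pi*D/lambda)^2 = 0.57*(pi*3.56/0.01412429)^2
G = 357388.9433 (linear)
G = 10*log10(357388.9433) = 55.5314 dBi

55.5314 dBi


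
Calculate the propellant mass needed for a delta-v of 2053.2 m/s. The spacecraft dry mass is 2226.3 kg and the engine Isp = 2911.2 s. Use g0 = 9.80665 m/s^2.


ve = Isp * g0 = 2911.2 * 9.80665 = 28549.119480 m/s
mass ratio = exp(dv/ve) = exp(2053.2/28549.119480) = 1.07456739
m_prop = m_dry * (mr - 1) = 2226.3 * (1.07456739 - 1)
m_prop = 166.0094 kg

166.0094 kg


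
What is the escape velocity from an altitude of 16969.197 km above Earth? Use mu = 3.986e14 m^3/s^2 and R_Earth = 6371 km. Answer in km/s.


r = 6371.0 + 16969.197 = 23340.1970 km = 2.3340197e+07 m
v_esc = sqrt(2*mu/r) = sqrt(2*3.986e14 / 2.3340197e+07)
v_esc = 5844.2850 m/s = 5.8443 km/s

5.8443 km/s


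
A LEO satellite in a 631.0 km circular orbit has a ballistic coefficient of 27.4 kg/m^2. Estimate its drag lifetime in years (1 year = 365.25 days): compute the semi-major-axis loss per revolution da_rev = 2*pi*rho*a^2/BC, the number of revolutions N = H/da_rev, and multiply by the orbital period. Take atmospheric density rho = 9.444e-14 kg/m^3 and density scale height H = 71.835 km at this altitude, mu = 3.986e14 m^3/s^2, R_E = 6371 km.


a = R_E + alt = 7002.0000 km = 7.002e+06 m
da_rev = 2*pi*rho*a^2/BC = 2*pi*9.444e-14*(7.002e+06)^2/27.4 = 1.061768 m per revolution
N = H/da_rev = 71835.0000 m / 1.061768 m = 67656.0439 revolutions
P = 2*pi*sqrt(a^3/mu) = 5831.0180 s
lifetime = N*P = 67656.0439 * 5831.0180 = 3.9450361e+08 s = 4566.0140 days
years = 4566.0140 / 365.25 = 12.5011 years

12.5011 years
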